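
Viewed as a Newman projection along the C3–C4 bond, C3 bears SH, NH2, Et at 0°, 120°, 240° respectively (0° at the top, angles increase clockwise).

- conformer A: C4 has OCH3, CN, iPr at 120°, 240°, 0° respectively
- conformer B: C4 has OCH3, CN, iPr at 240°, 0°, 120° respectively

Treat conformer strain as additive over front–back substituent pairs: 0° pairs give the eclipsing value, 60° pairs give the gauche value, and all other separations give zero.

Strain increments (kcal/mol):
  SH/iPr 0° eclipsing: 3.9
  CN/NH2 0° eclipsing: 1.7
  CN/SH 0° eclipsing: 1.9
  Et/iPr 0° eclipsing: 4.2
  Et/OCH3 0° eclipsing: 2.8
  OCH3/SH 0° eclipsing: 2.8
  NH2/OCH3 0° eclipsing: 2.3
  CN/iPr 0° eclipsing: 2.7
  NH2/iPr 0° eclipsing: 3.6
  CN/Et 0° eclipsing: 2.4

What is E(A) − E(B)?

+0.3 kcal/mol

A (eclipsed): SH–iPr eclipsed, NH2–OCH3 eclipsed, Et–CN eclipsed; 3.9 + 2.3 + 2.4 = 8.6 kcal/mol.
B (eclipsed): SH–CN eclipsed, NH2–iPr eclipsed, Et–OCH3 eclipsed; 1.9 + 3.6 + 2.8 = 8.3 kcal/mol.
E(A) − E(B) = 8.6 − 8.3 = +0.3 kcal/mol.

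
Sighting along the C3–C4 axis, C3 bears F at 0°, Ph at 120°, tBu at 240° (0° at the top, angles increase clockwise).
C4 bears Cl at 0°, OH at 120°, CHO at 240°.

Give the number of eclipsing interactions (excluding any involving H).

3

Non-H eclipsing pairs: F(0°)/Cl(0°); Ph(120°)/OH(120°); tBu(240°)/CHO(240°) — 3 interactions.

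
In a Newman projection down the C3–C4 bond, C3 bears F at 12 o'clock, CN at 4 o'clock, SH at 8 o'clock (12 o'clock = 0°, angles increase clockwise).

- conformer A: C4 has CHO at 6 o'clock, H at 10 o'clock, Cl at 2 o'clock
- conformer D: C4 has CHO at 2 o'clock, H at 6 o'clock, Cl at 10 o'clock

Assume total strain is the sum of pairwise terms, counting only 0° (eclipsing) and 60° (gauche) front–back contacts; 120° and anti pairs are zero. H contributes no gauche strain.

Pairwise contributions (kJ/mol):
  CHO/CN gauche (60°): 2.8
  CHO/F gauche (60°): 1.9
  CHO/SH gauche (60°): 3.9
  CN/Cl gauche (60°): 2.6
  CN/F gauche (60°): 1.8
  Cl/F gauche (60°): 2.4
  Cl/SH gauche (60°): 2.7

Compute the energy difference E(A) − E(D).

A (staggered): F–Cl gauche, CN–CHO gauche, CN–Cl gauche, SH–CHO gauche; 2.4 + 2.8 + 2.6 + 3.9 = 11.7 kJ/mol.
D (staggered): F–CHO gauche, F–Cl gauche, CN–CHO gauche, SH–Cl gauche; 1.9 + 2.4 + 2.8 + 2.7 = 9.8 kJ/mol.
E(A) − E(D) = 11.7 − 9.8 = +1.9 kJ/mol.

+1.9 kJ/mol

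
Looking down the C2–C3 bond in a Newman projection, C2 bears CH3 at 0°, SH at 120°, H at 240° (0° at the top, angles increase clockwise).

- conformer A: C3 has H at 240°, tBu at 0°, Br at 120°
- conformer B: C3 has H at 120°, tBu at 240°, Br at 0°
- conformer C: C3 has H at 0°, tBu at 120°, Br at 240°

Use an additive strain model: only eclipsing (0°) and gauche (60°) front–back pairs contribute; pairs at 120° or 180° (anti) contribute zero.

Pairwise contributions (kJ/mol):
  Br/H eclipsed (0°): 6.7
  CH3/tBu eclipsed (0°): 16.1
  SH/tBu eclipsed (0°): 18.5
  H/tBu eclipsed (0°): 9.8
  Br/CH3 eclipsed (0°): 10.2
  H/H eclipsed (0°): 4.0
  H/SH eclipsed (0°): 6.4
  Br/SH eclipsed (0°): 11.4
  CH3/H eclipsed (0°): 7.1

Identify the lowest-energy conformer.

A (eclipsed): CH3(0°)/tBu(0°) eclipsed 16.1; SH(120°)/Br(120°) eclipsed 11.4; H(240°)/H(240°) eclipsed 4.0 → 31.5 kJ/mol.
B (eclipsed): CH3(0°)/Br(0°) eclipsed 10.2; SH(120°)/H(120°) eclipsed 6.4; H(240°)/tBu(240°) eclipsed 9.8 → 26.4 kJ/mol.
C (eclipsed): CH3(0°)/H(0°) eclipsed 7.1; SH(120°)/tBu(120°) eclipsed 18.5; H(240°)/Br(240°) eclipsed 6.7 → 32.3 kJ/mol.
B has the lowest total (26.4 kJ/mol).

B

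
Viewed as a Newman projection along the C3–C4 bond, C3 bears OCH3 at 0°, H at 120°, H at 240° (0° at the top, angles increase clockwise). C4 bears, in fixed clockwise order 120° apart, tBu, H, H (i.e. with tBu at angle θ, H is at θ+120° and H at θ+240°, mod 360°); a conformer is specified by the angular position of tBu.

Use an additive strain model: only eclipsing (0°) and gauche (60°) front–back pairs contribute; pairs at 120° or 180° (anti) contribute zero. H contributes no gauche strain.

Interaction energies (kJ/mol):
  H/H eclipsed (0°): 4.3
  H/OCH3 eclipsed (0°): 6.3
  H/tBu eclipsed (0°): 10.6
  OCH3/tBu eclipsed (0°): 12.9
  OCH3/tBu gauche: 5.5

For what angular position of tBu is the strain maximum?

0°

tBu at 0° is eclipsed. OCH3 at 0° is eclipsed with tBu at 0° (12.9); H at 120° is eclipsed with H at 120° (4.3); H at 240° is eclipsed with H at 240° (4.3). Total 21.5 kJ/mol.
tBu at 60° is staggered. OCH3 at 0° is gauche with tBu at 60° (5.5). Total 5.5 kJ/mol.
tBu at 120° is eclipsed. OCH3 at 0° is eclipsed with H at 0° (6.3); H at 120° is eclipsed with tBu at 120° (10.6); H at 240° is eclipsed with H at 240° (4.3). Total 21.2 kJ/mol.
tBu at 180° (staggered): no non-H gauche contacts → 0.0 kJ/mol.
tBu at 240° is eclipsed. OCH3 at 0° is eclipsed with H at 0° (6.3); H at 120° is eclipsed with H at 120° (4.3); H at 240° is eclipsed with tBu at 240° (10.6). Total 21.2 kJ/mol.
tBu at 300° is staggered. OCH3 at 0° is gauche with tBu at 300° (5.5). Total 5.5 kJ/mol.
The maximum (21.5 kJ/mol) occurs with tBu at 0°.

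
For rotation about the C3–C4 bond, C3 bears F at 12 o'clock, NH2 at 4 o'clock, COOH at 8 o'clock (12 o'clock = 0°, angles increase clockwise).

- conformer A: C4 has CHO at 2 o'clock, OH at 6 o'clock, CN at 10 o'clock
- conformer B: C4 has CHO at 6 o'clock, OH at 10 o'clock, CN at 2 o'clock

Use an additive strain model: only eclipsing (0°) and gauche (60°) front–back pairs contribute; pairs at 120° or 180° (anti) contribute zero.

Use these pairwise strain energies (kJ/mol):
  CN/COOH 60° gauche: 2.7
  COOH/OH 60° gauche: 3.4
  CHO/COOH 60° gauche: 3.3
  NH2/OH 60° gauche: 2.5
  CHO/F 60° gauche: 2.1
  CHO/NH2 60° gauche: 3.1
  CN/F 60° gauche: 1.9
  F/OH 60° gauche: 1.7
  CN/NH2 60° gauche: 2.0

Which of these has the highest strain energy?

A

A (staggered): F(0°)/CHO(60°) gauche 2.1; F(0°)/CN(300°) gauche 1.9; NH2(120°)/CHO(60°) gauche 3.1; NH2(120°)/OH(180°) gauche 2.5; COOH(240°)/OH(180°) gauche 3.4; COOH(240°)/CN(300°) gauche 2.7 → 15.7 kJ/mol.
B (staggered): F(0°)/OH(300°) gauche 1.7; F(0°)/CN(60°) gauche 1.9; NH2(120°)/CHO(180°) gauche 3.1; NH2(120°)/CN(60°) gauche 2.0; COOH(240°)/CHO(180°) gauche 3.3; COOH(240°)/OH(300°) gauche 3.4 → 15.4 kJ/mol.
A has the highest total (15.7 kJ/mol).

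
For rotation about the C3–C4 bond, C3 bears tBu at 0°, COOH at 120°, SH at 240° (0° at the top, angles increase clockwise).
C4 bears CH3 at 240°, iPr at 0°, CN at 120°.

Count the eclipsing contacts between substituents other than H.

Non-H eclipsing pairs: tBu(0°)/iPr(0°); COOH(120°)/CN(120°); SH(240°)/CH3(240°) — 3 interactions.

3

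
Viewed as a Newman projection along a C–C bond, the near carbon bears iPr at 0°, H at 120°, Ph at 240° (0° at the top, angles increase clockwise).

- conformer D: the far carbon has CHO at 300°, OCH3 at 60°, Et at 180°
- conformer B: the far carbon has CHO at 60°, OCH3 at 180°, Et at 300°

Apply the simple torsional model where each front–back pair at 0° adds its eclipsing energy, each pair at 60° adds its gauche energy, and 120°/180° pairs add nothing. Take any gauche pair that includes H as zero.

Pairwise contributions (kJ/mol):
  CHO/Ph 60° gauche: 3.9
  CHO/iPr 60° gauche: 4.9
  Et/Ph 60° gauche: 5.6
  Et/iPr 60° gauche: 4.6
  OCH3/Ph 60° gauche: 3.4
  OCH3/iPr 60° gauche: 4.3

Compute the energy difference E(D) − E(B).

+0.2 kJ/mol

D (staggered): iPr(0°)/CHO(300°) gauche 4.9; iPr(0°)/OCH3(60°) gauche 4.3; Ph(240°)/CHO(300°) gauche 3.9; Ph(240°)/Et(180°) gauche 5.6 → 18.7 kJ/mol.
B (staggered): iPr(0°)/CHO(60°) gauche 4.9; iPr(0°)/Et(300°) gauche 4.6; Ph(240°)/OCH3(180°) gauche 3.4; Ph(240°)/Et(300°) gauche 5.6 → 18.5 kJ/mol.
E(D) − E(B) = 18.7 − 18.5 = +0.2 kJ/mol.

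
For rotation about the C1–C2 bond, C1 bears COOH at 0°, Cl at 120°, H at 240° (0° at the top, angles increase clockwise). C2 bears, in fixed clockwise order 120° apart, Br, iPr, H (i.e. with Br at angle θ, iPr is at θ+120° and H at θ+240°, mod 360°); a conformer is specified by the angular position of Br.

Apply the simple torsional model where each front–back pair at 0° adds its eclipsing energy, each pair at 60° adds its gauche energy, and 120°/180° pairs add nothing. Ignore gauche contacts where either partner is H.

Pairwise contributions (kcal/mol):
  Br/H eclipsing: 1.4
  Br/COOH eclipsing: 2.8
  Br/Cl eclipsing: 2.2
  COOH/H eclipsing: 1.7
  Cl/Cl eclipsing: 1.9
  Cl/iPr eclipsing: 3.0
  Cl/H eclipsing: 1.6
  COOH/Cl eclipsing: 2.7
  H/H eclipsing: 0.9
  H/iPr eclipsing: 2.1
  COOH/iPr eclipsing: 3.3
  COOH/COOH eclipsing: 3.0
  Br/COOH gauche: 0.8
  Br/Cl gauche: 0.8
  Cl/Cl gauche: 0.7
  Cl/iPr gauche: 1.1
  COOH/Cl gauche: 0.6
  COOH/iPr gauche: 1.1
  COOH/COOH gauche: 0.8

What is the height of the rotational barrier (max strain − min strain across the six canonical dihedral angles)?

4.8 kcal/mol

Br at 0° (eclipsed): COOH(0°)/Br(0°) eclipsed 2.8; Cl(120°)/iPr(120°) eclipsed 3.0; H(240°)/H(240°) eclipsed 0.9 → 6.7 kcal/mol.
Br at 60° (staggered): COOH(0°)/Br(60°) gauche 0.8; Cl(120°)/Br(60°) gauche 0.8; Cl(120°)/iPr(180°) gauche 1.1 → 2.7 kcal/mol.
Br at 120° (eclipsed): COOH(0°)/H(0°) eclipsed 1.7; Cl(120°)/Br(120°) eclipsed 2.2; H(240°)/iPr(240°) eclipsed 2.1 → 6.0 kcal/mol.
Br at 180° (staggered): COOH(0°)/iPr(300°) gauche 1.1; Cl(120°)/Br(180°) gauche 0.8 → 1.9 kcal/mol.
Br at 240° (eclipsed): COOH(0°)/iPr(0°) eclipsed 3.3; Cl(120°)/H(120°) eclipsed 1.6; H(240°)/Br(240°) eclipsed 1.4 → 6.3 kcal/mol.
Br at 300° (staggered): COOH(0°)/Br(300°) gauche 0.8; COOH(0°)/iPr(60°) gauche 1.1; Cl(120°)/iPr(60°) gauche 1.1 → 3.0 kcal/mol.
Max at 0° (6.7 kcal/mol), min at 180° (1.9 kcal/mol); barrier = 4.8 kcal/mol.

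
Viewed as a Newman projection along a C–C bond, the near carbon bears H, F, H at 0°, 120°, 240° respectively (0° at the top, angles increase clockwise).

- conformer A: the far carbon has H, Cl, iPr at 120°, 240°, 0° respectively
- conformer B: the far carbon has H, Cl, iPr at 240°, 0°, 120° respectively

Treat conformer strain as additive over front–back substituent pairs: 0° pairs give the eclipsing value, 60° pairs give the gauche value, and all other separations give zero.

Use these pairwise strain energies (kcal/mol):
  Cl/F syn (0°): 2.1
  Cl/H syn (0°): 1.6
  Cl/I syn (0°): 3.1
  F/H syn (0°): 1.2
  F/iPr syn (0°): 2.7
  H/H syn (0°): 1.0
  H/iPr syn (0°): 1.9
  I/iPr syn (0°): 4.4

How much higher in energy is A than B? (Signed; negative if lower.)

-0.6 kcal/mol

A (eclipsed): H–iPr eclipsed, F–H eclipsed, H–Cl eclipsed; 1.9 + 1.2 + 1.6 = 4.7 kcal/mol.
B (eclipsed): H–Cl eclipsed, F–iPr eclipsed, H–H eclipsed; 1.6 + 2.7 + 1.0 = 5.3 kcal/mol.
E(A) − E(B) = 4.7 − 5.3 = -0.6 kcal/mol.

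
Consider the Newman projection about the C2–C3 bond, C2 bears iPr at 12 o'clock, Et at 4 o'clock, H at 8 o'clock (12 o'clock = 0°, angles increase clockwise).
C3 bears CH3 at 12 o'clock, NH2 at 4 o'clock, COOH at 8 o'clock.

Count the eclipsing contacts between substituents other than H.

2

Non-H eclipsing pairs: iPr(0°)/CH3(0°); Et(120°)/NH2(120°) — 2 interactions.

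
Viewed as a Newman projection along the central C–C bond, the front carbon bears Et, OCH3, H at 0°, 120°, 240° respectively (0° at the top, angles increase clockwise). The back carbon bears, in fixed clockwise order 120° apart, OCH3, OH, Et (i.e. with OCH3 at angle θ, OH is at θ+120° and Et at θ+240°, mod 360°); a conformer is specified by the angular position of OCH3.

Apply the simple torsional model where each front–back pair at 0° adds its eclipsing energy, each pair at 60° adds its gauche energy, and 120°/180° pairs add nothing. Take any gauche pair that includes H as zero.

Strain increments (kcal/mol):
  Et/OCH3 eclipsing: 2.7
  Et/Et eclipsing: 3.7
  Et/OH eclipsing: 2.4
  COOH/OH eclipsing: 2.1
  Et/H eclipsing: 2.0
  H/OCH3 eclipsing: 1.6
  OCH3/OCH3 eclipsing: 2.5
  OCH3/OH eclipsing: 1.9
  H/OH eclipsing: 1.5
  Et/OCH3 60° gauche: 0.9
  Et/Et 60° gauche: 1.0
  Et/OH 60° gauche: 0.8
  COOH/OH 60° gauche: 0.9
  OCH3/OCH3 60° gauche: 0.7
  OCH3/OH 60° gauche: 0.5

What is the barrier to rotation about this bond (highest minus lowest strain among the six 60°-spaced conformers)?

OCH3 at 0° (eclipsed): Et(0°)/OCH3(0°) eclipsed 2.7; OCH3(120°)/OH(120°) eclipsed 1.9; H(240°)/Et(240°) eclipsed 2.0 → 6.6 kcal/mol.
OCH3 at 60° (staggered): Et(0°)/OCH3(60°) gauche 0.9; Et(0°)/Et(300°) gauche 1.0; OCH3(120°)/OCH3(60°) gauche 0.7; OCH3(120°)/OH(180°) gauche 0.5 → 3.1 kcal/mol.
OCH3 at 120° (eclipsed): Et(0°)/Et(0°) eclipsed 3.7; OCH3(120°)/OCH3(120°) eclipsed 2.5; H(240°)/OH(240°) eclipsed 1.5 → 7.7 kcal/mol.
OCH3 at 180° (staggered): Et(0°)/OH(300°) gauche 0.8; Et(0°)/Et(60°) gauche 1.0; OCH3(120°)/OCH3(180°) gauche 0.7; OCH3(120°)/Et(60°) gauche 0.9 → 3.4 kcal/mol.
OCH3 at 240° (eclipsed): Et(0°)/OH(0°) eclipsed 2.4; OCH3(120°)/Et(120°) eclipsed 2.7; H(240°)/OCH3(240°) eclipsed 1.6 → 6.7 kcal/mol.
OCH3 at 300° (staggered): Et(0°)/OCH3(300°) gauche 0.9; Et(0°)/OH(60°) gauche 0.8; OCH3(120°)/OH(60°) gauche 0.5; OCH3(120°)/Et(180°) gauche 0.9 → 3.1 kcal/mol.
Max at 120° (7.7 kcal/mol), min at 60° (3.1 kcal/mol); barrier = 4.6 kcal/mol.

4.6 kcal/mol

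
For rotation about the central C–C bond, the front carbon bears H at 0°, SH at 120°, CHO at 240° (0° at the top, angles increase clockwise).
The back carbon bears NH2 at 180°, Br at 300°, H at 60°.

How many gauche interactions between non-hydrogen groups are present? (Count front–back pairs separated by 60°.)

3

Non-H gauche pairs: SH(120°)/NH2(180°); CHO(240°)/NH2(180°); CHO(240°)/Br(300°) — 3 interactions.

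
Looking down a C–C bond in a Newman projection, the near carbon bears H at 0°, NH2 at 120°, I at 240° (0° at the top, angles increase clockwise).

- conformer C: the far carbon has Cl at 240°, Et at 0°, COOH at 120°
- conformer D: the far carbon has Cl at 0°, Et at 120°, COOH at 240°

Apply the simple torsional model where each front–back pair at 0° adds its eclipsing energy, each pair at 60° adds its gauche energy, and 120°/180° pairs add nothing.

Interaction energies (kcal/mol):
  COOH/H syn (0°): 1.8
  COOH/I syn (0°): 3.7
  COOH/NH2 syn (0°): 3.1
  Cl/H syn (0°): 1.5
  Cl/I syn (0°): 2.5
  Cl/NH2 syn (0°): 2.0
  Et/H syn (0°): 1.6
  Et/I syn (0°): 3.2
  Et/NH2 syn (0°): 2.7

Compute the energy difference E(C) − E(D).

-0.7 kcal/mol

C is eclipsed. H at 0° is eclipsed with Et at 0° (1.6); NH2 at 120° is eclipsed with COOH at 120° (3.1); I at 240° is eclipsed with Cl at 240° (2.5). Total 7.2 kcal/mol.
D is eclipsed. H at 0° is eclipsed with Cl at 0° (1.5); NH2 at 120° is eclipsed with Et at 120° (2.7); I at 240° is eclipsed with COOH at 240° (3.7). Total 7.9 kcal/mol.
E(C) − E(D) = 7.2 − 7.9 = -0.7 kcal/mol.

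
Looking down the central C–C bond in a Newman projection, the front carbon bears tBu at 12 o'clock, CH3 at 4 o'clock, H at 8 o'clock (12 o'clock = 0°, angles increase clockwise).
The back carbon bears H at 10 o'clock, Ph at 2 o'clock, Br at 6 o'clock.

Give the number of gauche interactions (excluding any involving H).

3

Non-H gauche pairs: tBu(0°)/Ph(60°); CH3(120°)/Ph(60°); CH3(120°)/Br(180°) — 3 interactions.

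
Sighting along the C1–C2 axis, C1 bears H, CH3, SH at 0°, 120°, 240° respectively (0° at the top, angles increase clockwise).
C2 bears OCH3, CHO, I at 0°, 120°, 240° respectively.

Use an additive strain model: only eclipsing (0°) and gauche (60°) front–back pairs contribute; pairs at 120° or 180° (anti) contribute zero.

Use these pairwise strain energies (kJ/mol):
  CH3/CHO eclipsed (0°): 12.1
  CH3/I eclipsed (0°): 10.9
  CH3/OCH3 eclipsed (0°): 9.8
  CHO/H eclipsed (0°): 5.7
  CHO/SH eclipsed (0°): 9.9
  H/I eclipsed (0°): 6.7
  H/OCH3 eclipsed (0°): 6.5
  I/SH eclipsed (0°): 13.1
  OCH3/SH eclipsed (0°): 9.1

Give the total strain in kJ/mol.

This conformer (eclipsed): H–OCH3 eclipsed, CH3–CHO eclipsed, SH–I eclipsed; 6.5 + 12.1 + 13.1 = 31.7 kJ/mol.

31.7 kJ/mol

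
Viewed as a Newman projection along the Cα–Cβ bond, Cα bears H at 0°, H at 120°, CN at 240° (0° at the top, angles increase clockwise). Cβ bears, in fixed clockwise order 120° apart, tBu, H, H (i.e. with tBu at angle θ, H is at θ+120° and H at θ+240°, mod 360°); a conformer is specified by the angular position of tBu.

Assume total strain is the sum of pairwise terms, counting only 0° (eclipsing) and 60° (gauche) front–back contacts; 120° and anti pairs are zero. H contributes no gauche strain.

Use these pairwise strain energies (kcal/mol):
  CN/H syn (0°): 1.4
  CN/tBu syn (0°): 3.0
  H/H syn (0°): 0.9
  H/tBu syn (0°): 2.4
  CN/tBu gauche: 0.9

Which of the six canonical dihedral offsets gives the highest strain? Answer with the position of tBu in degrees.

tBu at 0° (eclipsed): H–tBu eclipsed, H–H eclipsed, CN–H eclipsed; 2.4 + 0.9 + 1.4 = 4.7 kcal/mol.
tBu at 60° (staggered): no non-H gauche contacts → 0.0 kcal/mol.
tBu at 120° (eclipsed): H–H eclipsed, H–tBu eclipsed, CN–H eclipsed; 0.9 + 2.4 + 1.4 = 4.7 kcal/mol.
tBu at 180° (staggered): CN–tBu gauche; 0.9 = 0.9 kcal/mol.
tBu at 240° (eclipsed): H–H eclipsed, H–H eclipsed, CN–tBu eclipsed; 0.9 + 0.9 + 3.0 = 4.8 kcal/mol.
tBu at 300° (staggered): CN–tBu gauche; 0.9 = 0.9 kcal/mol.
The maximum (4.8 kcal/mol) occurs with tBu at 240°.

240°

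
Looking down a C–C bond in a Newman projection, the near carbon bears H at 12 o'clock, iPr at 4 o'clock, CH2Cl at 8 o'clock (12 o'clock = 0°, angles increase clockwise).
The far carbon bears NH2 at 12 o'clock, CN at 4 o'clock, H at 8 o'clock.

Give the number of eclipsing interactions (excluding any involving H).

1

Non-H eclipsing pairs: iPr(120°)/CN(120°) — 1 interaction.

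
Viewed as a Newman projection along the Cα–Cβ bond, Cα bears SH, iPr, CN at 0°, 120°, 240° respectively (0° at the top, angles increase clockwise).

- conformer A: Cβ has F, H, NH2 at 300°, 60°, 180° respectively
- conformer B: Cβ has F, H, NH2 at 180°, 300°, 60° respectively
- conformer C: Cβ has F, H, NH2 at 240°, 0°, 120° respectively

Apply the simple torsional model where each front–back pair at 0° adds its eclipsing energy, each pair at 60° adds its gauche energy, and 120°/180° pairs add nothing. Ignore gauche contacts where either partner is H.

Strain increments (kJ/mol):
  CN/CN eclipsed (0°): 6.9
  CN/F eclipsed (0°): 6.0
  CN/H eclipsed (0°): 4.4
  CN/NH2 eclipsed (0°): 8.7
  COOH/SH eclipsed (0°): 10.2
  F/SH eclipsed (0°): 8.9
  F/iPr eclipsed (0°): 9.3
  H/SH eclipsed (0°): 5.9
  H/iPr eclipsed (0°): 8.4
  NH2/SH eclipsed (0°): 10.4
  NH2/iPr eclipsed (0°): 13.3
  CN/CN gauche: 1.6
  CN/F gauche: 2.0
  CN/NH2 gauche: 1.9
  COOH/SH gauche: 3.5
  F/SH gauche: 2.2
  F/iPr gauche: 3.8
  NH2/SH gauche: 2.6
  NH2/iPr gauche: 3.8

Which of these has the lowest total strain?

A

A is staggered. SH at 0° is gauche with F at 300° (2.2); iPr at 120° is gauche with NH2 at 180° (3.8); CN at 240° is gauche with F at 300° (2.0); CN at 240° is gauche with NH2 at 180° (1.9). Total 9.9 kJ/mol.
B is staggered. SH at 0° is gauche with NH2 at 60° (2.6); iPr at 120° is gauche with F at 180° (3.8); iPr at 120° is gauche with NH2 at 60° (3.8); CN at 240° is gauche with F at 180° (2.0). Total 12.2 kJ/mol.
C is eclipsed. SH at 0° is eclipsed with H at 0° (5.9); iPr at 120° is eclipsed with NH2 at 120° (13.3); CN at 240° is eclipsed with F at 240° (6.0). Total 25.2 kJ/mol.
A has the lowest total (9.9 kJ/mol).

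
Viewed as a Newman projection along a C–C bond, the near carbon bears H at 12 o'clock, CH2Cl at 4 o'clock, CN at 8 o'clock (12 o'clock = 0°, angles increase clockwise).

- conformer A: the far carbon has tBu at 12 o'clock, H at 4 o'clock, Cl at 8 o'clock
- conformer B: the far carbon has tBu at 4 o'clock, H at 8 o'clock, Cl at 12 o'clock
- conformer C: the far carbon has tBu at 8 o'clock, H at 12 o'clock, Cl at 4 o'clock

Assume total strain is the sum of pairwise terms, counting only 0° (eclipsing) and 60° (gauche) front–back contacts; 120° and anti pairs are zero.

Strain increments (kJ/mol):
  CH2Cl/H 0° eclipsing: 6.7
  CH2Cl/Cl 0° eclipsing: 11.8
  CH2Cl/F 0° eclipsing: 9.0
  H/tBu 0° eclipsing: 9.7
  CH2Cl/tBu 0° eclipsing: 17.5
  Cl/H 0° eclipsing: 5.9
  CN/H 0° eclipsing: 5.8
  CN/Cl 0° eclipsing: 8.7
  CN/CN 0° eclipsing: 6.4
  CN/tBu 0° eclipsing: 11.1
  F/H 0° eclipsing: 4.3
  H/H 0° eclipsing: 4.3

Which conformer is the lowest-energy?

A

A (eclipsed): H–tBu eclipsed, CH2Cl–H eclipsed, CN–Cl eclipsed; 9.7 + 6.7 + 8.7 = 25.1 kJ/mol.
B (eclipsed): H–Cl eclipsed, CH2Cl–tBu eclipsed, CN–H eclipsed; 5.9 + 17.5 + 5.8 = 29.2 kJ/mol.
C (eclipsed): H–H eclipsed, CH2Cl–Cl eclipsed, CN–tBu eclipsed; 4.3 + 11.8 + 11.1 = 27.2 kJ/mol.
A has the lowest total (25.1 kJ/mol).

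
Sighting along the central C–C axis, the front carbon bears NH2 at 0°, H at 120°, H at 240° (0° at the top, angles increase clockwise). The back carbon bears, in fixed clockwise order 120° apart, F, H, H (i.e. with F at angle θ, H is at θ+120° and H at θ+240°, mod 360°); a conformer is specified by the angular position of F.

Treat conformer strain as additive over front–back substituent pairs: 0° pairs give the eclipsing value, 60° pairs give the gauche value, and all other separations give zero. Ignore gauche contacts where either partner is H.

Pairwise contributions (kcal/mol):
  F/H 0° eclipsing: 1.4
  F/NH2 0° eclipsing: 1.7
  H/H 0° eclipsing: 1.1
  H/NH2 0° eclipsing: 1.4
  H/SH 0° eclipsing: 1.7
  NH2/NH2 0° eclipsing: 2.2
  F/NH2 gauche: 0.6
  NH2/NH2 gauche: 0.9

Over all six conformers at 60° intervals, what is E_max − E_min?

F at 0° is eclipsed. NH2 at 0° is eclipsed with F at 0° (1.7); H at 120° is eclipsed with H at 120° (1.1); H at 240° is eclipsed with H at 240° (1.1). Total 3.9 kcal/mol.
F at 60° is staggered. NH2 at 0° is gauche with F at 60° (0.6). Total 0.6 kcal/mol.
F at 120° is eclipsed. NH2 at 0° is eclipsed with H at 0° (1.4); H at 120° is eclipsed with F at 120° (1.4); H at 240° is eclipsed with H at 240° (1.1). Total 3.9 kcal/mol.
F at 180° (staggered): no non-H gauche contacts → 0.0 kcal/mol.
F at 240° is eclipsed. NH2 at 0° is eclipsed with H at 0° (1.4); H at 120° is eclipsed with H at 120° (1.1); H at 240° is eclipsed with F at 240° (1.4). Total 3.9 kcal/mol.
F at 300° is staggered. NH2 at 0° is gauche with F at 300° (0.6). Total 0.6 kcal/mol.
Max at 0° (3.9 kcal/mol), min at 180° (0.0 kcal/mol); barrier = 3.9 kcal/mol.

3.9 kcal/mol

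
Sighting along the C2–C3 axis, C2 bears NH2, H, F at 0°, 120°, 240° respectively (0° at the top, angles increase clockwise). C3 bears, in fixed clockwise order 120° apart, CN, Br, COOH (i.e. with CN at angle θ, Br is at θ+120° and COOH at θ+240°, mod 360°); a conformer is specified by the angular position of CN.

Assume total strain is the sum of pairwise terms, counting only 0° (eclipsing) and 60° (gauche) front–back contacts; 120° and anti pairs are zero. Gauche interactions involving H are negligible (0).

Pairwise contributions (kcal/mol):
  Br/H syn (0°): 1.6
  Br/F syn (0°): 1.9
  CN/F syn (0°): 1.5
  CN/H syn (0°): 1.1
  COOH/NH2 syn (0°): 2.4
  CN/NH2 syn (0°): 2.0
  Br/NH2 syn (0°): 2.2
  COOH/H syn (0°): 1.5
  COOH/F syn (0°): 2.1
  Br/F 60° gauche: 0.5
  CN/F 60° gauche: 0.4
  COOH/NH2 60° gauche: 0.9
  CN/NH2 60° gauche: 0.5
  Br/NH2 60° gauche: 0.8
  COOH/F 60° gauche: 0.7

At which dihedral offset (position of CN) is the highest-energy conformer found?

CN at 0° (eclipsed): NH2(0°)/CN(0°) eclipsed 2.0; H(120°)/Br(120°) eclipsed 1.6; F(240°)/COOH(240°) eclipsed 2.1 → 5.7 kcal/mol.
CN at 60° (staggered): NH2(0°)/CN(60°) gauche 0.5; NH2(0°)/COOH(300°) gauche 0.9; F(240°)/Br(180°) gauche 0.5; F(240°)/COOH(300°) gauche 0.7 → 2.6 kcal/mol.
CN at 120° (eclipsed): NH2(0°)/COOH(0°) eclipsed 2.4; H(120°)/CN(120°) eclipsed 1.1; F(240°)/Br(240°) eclipsed 1.9 → 5.4 kcal/mol.
CN at 180° (staggered): NH2(0°)/Br(300°) gauche 0.8; NH2(0°)/COOH(60°) gauche 0.9; F(240°)/CN(180°) gauche 0.4; F(240°)/Br(300°) gauche 0.5 → 2.6 kcal/mol.
CN at 240° (eclipsed): NH2(0°)/Br(0°) eclipsed 2.2; H(120°)/COOH(120°) eclipsed 1.5; F(240°)/CN(240°) eclipsed 1.5 → 5.2 kcal/mol.
CN at 300° (staggered): NH2(0°)/CN(300°) gauche 0.5; NH2(0°)/Br(60°) gauche 0.8; F(240°)/CN(300°) gauche 0.4; F(240°)/COOH(180°) gauche 0.7 → 2.4 kcal/mol.
The maximum (5.7 kcal/mol) occurs with CN at 0°.

0°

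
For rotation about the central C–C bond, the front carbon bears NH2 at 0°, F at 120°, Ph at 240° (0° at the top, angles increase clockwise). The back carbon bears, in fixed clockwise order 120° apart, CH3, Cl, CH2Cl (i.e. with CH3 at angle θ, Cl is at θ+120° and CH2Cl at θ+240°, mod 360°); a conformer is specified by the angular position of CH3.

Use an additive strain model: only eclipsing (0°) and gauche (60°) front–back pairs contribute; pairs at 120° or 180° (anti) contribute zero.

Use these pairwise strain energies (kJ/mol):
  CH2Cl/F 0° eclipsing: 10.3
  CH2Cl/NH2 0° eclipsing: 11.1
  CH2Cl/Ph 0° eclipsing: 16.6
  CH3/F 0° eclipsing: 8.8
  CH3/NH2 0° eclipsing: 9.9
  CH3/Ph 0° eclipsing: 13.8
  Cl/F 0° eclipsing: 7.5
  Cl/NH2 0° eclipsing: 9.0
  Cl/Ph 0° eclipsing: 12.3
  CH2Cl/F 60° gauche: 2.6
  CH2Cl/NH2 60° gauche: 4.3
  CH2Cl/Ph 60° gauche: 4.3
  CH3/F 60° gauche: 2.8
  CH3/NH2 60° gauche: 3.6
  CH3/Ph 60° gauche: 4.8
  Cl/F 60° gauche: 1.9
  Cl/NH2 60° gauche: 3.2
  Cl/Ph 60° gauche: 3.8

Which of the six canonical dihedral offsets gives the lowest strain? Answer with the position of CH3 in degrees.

CH3 at 0° is eclipsed. NH2 at 0° is eclipsed with CH3 at 0° (9.9); F at 120° is eclipsed with Cl at 120° (7.5); Ph at 240° is eclipsed with CH2Cl at 240° (16.6). Total 34.0 kJ/mol.
CH3 at 60° is staggered. NH2 at 0° is gauche with CH3 at 60° (3.6); NH2 at 0° is gauche with CH2Cl at 300° (4.3); F at 120° is gauche with CH3 at 60° (2.8); F at 120° is gauche with Cl at 180° (1.9); Ph at 240° is gauche with Cl at 180° (3.8); Ph at 240° is gauche with CH2Cl at 300° (4.3). Total 20.7 kJ/mol.
CH3 at 120° is eclipsed. NH2 at 0° is eclipsed with CH2Cl at 0° (11.1); F at 120° is eclipsed with CH3 at 120° (8.8); Ph at 240° is eclipsed with Cl at 240° (12.3). Total 32.2 kJ/mol.
CH3 at 180° is staggered. NH2 at 0° is gauche with Cl at 300° (3.2); NH2 at 0° is gauche with CH2Cl at 60° (4.3); F at 120° is gauche with CH3 at 180° (2.8); F at 120° is gauche with CH2Cl at 60° (2.6); Ph at 240° is gauche with CH3 at 180° (4.8); Ph at 240° is gauche with Cl at 300° (3.8). Total 21.5 kJ/mol.
CH3 at 240° is eclipsed. NH2 at 0° is eclipsed with Cl at 0° (9.0); F at 120° is eclipsed with CH2Cl at 120° (10.3); Ph at 240° is eclipsed with CH3 at 240° (13.8). Total 33.1 kJ/mol.
CH3 at 300° is staggered. NH2 at 0° is gauche with CH3 at 300° (3.6); NH2 at 0° is gauche with Cl at 60° (3.2); F at 120° is gauche with Cl at 60° (1.9); F at 120° is gauche with CH2Cl at 180° (2.6); Ph at 240° is gauche with CH3 at 300° (4.8); Ph at 240° is gauche with CH2Cl at 180° (4.3). Total 20.4 kJ/mol.
The minimum (20.4 kJ/mol) occurs with CH3 at 300°.

300°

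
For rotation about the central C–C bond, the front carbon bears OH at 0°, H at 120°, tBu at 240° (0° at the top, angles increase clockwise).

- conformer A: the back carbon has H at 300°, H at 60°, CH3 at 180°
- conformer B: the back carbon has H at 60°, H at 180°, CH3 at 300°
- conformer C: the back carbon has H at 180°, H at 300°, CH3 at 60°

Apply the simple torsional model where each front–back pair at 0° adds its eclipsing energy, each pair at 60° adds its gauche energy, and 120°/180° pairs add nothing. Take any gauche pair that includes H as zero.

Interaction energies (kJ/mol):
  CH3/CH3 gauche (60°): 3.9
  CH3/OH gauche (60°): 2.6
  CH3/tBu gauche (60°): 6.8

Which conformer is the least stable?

B

A (staggered): tBu(240°)/CH3(180°) gauche 6.8 → 6.8 kJ/mol.
B (staggered): OH(0°)/CH3(300°) gauche 2.6; tBu(240°)/CH3(300°) gauche 6.8 → 9.4 kJ/mol.
C (staggered): OH(0°)/CH3(60°) gauche 2.6 → 2.6 kJ/mol.
B has the highest total (9.4 kJ/mol).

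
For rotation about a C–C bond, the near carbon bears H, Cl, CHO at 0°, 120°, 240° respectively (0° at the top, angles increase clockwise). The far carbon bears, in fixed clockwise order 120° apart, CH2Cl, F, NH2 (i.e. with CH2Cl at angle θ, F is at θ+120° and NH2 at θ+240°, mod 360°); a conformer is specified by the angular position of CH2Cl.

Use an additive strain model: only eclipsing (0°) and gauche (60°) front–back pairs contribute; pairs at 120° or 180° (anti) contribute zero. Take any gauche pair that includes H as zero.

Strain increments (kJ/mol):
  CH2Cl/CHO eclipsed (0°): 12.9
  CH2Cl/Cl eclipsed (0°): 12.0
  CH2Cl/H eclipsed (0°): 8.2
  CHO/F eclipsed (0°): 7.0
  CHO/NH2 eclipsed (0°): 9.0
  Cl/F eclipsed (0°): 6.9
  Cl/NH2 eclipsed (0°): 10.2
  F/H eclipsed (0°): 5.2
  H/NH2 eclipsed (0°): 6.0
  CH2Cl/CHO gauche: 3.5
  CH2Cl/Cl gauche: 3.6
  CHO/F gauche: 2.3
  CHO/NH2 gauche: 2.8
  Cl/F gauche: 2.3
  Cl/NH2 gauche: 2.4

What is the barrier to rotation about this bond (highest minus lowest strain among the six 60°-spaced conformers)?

CH2Cl at 0° (eclipsed): H(0°)/CH2Cl(0°) eclipsed 8.2; Cl(120°)/F(120°) eclipsed 6.9; CHO(240°)/NH2(240°) eclipsed 9.0 → 24.1 kJ/mol.
CH2Cl at 60° (staggered): Cl(120°)/CH2Cl(60°) gauche 3.6; Cl(120°)/F(180°) gauche 2.3; CHO(240°)/F(180°) gauche 2.3; CHO(240°)/NH2(300°) gauche 2.8 → 11.0 kJ/mol.
CH2Cl at 120° (eclipsed): H(0°)/NH2(0°) eclipsed 6.0; Cl(120°)/CH2Cl(120°) eclipsed 12.0; CHO(240°)/F(240°) eclipsed 7.0 → 25.0 kJ/mol.
CH2Cl at 180° (staggered): Cl(120°)/CH2Cl(180°) gauche 3.6; Cl(120°)/NH2(60°) gauche 2.4; CHO(240°)/CH2Cl(180°) gauche 3.5; CHO(240°)/F(300°) gauche 2.3 → 11.8 kJ/mol.
CH2Cl at 240° (eclipsed): H(0°)/F(0°) eclipsed 5.2; Cl(120°)/NH2(120°) eclipsed 10.2; CHO(240°)/CH2Cl(240°) eclipsed 12.9 → 28.3 kJ/mol.
CH2Cl at 300° (staggered): Cl(120°)/F(60°) gauche 2.3; Cl(120°)/NH2(180°) gauche 2.4; CHO(240°)/CH2Cl(300°) gauche 3.5; CHO(240°)/NH2(180°) gauche 2.8 → 11.0 kJ/mol.
Max at 240° (28.3 kJ/mol), min at 60° (11.0 kJ/mol); barrier = 17.3 kJ/mol.

17.3 kJ/mol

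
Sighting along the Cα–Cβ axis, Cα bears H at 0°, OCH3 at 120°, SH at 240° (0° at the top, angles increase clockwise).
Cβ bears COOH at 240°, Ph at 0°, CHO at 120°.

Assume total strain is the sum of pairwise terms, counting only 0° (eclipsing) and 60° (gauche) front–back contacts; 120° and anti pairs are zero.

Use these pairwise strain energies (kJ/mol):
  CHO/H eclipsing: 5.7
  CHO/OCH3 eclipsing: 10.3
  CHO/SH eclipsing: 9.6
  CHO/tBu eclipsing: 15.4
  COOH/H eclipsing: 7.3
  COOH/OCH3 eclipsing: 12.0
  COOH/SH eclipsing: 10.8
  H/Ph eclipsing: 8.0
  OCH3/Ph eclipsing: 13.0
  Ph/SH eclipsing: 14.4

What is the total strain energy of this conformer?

29.1 kJ/mol

This conformer (eclipsed): H(0°)/Ph(0°) eclipsed 8.0; OCH3(120°)/CHO(120°) eclipsed 10.3; SH(240°)/COOH(240°) eclipsed 10.8 → 29.1 kJ/mol.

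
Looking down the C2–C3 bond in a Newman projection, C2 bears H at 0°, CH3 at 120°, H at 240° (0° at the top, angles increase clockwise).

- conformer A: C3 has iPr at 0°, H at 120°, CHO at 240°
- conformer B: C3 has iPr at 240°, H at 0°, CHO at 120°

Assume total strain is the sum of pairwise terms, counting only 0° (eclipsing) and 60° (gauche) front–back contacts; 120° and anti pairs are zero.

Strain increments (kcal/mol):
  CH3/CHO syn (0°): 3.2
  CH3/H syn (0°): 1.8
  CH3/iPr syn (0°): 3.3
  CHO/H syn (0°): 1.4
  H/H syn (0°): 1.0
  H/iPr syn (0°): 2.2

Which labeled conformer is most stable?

A

A (eclipsed): H(0°)/iPr(0°) eclipsed 2.2; CH3(120°)/H(120°) eclipsed 1.8; H(240°)/CHO(240°) eclipsed 1.4 → 5.4 kcal/mol.
B (eclipsed): H(0°)/H(0°) eclipsed 1.0; CH3(120°)/CHO(120°) eclipsed 3.2; H(240°)/iPr(240°) eclipsed 2.2 → 6.4 kcal/mol.
A has the lowest total (5.4 kcal/mol).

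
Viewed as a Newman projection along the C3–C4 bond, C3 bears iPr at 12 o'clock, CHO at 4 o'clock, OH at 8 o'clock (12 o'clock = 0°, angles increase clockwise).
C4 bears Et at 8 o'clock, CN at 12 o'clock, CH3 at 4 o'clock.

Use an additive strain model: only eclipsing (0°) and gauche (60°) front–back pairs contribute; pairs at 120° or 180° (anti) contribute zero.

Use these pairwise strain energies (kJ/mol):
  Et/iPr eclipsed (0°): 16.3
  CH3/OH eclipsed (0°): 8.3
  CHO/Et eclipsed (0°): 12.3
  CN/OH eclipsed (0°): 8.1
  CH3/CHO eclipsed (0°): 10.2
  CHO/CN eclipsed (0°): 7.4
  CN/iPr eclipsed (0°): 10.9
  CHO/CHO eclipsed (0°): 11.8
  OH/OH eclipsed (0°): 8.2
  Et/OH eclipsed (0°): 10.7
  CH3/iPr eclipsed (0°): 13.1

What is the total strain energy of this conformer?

31.8 kJ/mol

This conformer (eclipsed): iPr–CN eclipsed, CHO–CH3 eclipsed, OH–Et eclipsed; 10.9 + 10.2 + 10.7 = 31.8 kJ/mol.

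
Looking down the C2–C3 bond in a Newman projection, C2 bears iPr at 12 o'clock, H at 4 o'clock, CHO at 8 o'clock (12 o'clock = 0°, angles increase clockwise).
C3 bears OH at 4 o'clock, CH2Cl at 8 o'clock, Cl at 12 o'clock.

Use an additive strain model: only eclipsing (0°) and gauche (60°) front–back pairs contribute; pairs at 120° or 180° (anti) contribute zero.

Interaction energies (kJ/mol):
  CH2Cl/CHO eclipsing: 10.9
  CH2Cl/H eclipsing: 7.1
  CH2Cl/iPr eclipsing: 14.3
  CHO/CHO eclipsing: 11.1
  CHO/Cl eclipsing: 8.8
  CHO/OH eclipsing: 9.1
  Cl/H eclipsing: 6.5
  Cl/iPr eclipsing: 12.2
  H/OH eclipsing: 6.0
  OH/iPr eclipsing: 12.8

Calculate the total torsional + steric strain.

29.1 kJ/mol

This conformer (eclipsed): iPr–Cl eclipsed, H–OH eclipsed, CHO–CH2Cl eclipsed; 12.2 + 6.0 + 10.9 = 29.1 kJ/mol.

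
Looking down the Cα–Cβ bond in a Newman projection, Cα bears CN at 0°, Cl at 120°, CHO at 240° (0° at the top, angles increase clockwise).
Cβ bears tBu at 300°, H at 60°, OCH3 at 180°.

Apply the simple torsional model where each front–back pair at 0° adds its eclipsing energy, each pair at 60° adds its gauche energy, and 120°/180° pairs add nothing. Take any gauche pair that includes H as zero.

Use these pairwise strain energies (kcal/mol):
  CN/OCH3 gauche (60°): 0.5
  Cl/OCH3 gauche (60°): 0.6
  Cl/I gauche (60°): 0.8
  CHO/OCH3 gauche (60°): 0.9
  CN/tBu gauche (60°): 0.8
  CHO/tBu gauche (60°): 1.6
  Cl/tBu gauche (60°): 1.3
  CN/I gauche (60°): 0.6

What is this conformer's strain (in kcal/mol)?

3.9 kcal/mol

This conformer (staggered): CN(0°)/tBu(300°) gauche 0.8; Cl(120°)/OCH3(180°) gauche 0.6; CHO(240°)/tBu(300°) gauche 1.6; CHO(240°)/OCH3(180°) gauche 0.9 → 3.9 kcal/mol.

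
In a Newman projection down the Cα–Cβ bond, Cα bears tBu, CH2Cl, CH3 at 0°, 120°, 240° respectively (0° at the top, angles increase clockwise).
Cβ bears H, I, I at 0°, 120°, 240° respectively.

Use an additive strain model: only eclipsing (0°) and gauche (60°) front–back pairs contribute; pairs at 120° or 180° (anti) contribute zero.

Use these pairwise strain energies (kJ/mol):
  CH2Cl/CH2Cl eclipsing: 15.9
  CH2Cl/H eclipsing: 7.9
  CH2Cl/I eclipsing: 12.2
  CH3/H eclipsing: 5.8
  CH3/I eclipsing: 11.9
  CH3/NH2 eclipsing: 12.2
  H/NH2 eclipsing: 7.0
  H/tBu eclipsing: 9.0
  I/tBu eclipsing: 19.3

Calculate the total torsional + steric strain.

33.1 kJ/mol

This conformer (eclipsed): tBu(0°)/H(0°) eclipsed 9.0; CH2Cl(120°)/I(120°) eclipsed 12.2; CH3(240°)/I(240°) eclipsed 11.9 → 33.1 kJ/mol.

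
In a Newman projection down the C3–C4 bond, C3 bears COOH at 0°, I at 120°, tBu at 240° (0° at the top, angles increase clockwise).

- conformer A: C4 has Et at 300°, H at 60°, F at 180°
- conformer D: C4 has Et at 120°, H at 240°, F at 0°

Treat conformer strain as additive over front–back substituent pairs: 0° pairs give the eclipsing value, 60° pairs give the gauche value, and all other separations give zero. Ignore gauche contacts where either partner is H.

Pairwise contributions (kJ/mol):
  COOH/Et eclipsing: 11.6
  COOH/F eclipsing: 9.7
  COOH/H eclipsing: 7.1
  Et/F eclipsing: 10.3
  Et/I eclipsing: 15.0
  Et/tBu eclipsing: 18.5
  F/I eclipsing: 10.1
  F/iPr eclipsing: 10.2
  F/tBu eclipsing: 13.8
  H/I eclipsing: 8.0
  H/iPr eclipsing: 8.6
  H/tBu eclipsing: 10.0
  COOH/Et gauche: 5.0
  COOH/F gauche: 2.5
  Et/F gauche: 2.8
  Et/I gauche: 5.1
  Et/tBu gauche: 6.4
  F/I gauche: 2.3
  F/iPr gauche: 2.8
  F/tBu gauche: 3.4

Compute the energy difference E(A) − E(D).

-17.6 kJ/mol

A (staggered): COOH(0°)/Et(300°) gauche 5.0; I(120°)/F(180°) gauche 2.3; tBu(240°)/Et(300°) gauche 6.4; tBu(240°)/F(180°) gauche 3.4 → 17.1 kJ/mol.
D (eclipsed): COOH(0°)/F(0°) eclipsed 9.7; I(120°)/Et(120°) eclipsed 15.0; tBu(240°)/H(240°) eclipsed 10.0 → 34.7 kJ/mol.
E(A) − E(D) = 17.1 − 34.7 = -17.6 kJ/mol.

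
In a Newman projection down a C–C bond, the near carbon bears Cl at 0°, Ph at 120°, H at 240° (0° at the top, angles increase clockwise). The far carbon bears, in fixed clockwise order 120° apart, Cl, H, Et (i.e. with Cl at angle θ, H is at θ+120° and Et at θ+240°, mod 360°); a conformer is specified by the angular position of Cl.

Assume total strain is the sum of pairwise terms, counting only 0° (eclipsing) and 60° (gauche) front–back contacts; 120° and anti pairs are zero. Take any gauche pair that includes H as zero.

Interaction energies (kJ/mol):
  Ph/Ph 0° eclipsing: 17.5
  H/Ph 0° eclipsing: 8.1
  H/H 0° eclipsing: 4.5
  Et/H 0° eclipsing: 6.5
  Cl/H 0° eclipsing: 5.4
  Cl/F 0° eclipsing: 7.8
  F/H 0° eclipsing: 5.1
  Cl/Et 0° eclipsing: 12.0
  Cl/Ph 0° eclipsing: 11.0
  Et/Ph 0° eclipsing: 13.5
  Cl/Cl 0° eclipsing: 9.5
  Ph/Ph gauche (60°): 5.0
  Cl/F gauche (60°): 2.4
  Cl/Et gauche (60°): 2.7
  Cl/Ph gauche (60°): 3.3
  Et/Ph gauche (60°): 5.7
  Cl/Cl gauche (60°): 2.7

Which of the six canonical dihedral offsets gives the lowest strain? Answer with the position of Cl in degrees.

300°

Cl at 0° is eclipsed. Cl at 0° is eclipsed with Cl at 0° (9.5); Ph at 120° is eclipsed with H at 120° (8.1); H at 240° is eclipsed with Et at 240° (6.5). Total 24.1 kJ/mol.
Cl at 60° is staggered. Cl at 0° is gauche with Cl at 60° (2.7); Cl at 0° is gauche with Et at 300° (2.7); Ph at 120° is gauche with Cl at 60° (3.3). Total 8.7 kJ/mol.
Cl at 120° is eclipsed. Cl at 0° is eclipsed with Et at 0° (12.0); Ph at 120° is eclipsed with Cl at 120° (11.0); H at 240° is eclipsed with H at 240° (4.5). Total 27.5 kJ/mol.
Cl at 180° is staggered. Cl at 0° is gauche with Et at 60° (2.7); Ph at 120° is gauche with Cl at 180° (3.3); Ph at 120° is gauche with Et at 60° (5.7). Total 11.7 kJ/mol.
Cl at 240° is eclipsed. Cl at 0° is eclipsed with H at 0° (5.4); Ph at 120° is eclipsed with Et at 120° (13.5); H at 240° is eclipsed with Cl at 240° (5.4). Total 24.3 kJ/mol.
Cl at 300° is staggered. Cl at 0° is gauche with Cl at 300° (2.7); Ph at 120° is gauche with Et at 180° (5.7). Total 8.4 kJ/mol.
The minimum (8.4 kJ/mol) occurs with Cl at 300°.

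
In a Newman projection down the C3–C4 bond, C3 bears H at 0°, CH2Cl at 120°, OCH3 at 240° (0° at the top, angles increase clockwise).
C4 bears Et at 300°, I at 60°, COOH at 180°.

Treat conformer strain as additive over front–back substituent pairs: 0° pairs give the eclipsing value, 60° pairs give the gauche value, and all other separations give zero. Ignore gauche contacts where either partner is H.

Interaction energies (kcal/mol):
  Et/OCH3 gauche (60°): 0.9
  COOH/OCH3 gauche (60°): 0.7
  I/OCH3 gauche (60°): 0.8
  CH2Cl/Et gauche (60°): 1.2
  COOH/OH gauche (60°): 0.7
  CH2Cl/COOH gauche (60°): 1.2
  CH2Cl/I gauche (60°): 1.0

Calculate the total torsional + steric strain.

3.8 kcal/mol

This conformer is staggered. CH2Cl at 120° is gauche with I at 60° (1.0); CH2Cl at 120° is gauche with COOH at 180° (1.2); OCH3 at 240° is gauche with Et at 300° (0.9); OCH3 at 240° is gauche with COOH at 180° (0.7). Total 3.8 kcal/mol.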